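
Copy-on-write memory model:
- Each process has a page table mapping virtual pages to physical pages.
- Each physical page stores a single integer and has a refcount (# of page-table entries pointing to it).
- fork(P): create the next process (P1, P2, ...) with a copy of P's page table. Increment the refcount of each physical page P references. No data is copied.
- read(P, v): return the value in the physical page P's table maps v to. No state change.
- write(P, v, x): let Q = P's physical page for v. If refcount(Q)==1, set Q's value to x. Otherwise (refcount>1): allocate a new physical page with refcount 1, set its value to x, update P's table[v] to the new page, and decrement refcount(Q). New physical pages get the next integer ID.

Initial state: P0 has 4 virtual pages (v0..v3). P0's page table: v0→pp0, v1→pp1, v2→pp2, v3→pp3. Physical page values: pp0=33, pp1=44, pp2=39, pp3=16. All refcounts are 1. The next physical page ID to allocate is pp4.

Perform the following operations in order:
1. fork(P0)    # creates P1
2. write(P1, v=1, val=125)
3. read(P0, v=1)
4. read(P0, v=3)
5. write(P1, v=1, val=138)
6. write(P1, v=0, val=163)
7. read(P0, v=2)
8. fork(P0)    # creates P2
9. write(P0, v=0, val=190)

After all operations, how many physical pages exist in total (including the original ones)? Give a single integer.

Answer: 7

Derivation:
Op 1: fork(P0) -> P1. 4 ppages; refcounts: pp0:2 pp1:2 pp2:2 pp3:2
Op 2: write(P1, v1, 125). refcount(pp1)=2>1 -> COPY to pp4. 5 ppages; refcounts: pp0:2 pp1:1 pp2:2 pp3:2 pp4:1
Op 3: read(P0, v1) -> 44. No state change.
Op 4: read(P0, v3) -> 16. No state change.
Op 5: write(P1, v1, 138). refcount(pp4)=1 -> write in place. 5 ppages; refcounts: pp0:2 pp1:1 pp2:2 pp3:2 pp4:1
Op 6: write(P1, v0, 163). refcount(pp0)=2>1 -> COPY to pp5. 6 ppages; refcounts: pp0:1 pp1:1 pp2:2 pp3:2 pp4:1 pp5:1
Op 7: read(P0, v2) -> 39. No state change.
Op 8: fork(P0) -> P2. 6 ppages; refcounts: pp0:2 pp1:2 pp2:3 pp3:3 pp4:1 pp5:1
Op 9: write(P0, v0, 190). refcount(pp0)=2>1 -> COPY to pp6. 7 ppages; refcounts: pp0:1 pp1:2 pp2:3 pp3:3 pp4:1 pp5:1 pp6:1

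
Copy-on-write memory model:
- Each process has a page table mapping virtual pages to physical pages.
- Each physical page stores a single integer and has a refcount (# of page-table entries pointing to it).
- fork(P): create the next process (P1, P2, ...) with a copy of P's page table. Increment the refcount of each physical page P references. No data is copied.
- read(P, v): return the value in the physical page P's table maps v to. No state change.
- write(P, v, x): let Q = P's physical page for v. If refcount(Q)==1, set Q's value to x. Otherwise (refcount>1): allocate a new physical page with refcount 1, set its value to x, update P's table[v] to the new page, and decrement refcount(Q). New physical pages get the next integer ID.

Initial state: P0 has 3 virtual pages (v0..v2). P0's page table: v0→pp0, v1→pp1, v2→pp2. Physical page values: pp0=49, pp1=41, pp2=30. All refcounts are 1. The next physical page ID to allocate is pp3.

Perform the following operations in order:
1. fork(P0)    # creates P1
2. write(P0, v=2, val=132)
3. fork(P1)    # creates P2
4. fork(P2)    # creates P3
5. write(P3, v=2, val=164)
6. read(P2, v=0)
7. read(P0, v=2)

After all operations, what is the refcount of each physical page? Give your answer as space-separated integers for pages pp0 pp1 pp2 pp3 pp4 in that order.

Answer: 4 4 2 1 1

Derivation:
Op 1: fork(P0) -> P1. 3 ppages; refcounts: pp0:2 pp1:2 pp2:2
Op 2: write(P0, v2, 132). refcount(pp2)=2>1 -> COPY to pp3. 4 ppages; refcounts: pp0:2 pp1:2 pp2:1 pp3:1
Op 3: fork(P1) -> P2. 4 ppages; refcounts: pp0:3 pp1:3 pp2:2 pp3:1
Op 4: fork(P2) -> P3. 4 ppages; refcounts: pp0:4 pp1:4 pp2:3 pp3:1
Op 5: write(P3, v2, 164). refcount(pp2)=3>1 -> COPY to pp4. 5 ppages; refcounts: pp0:4 pp1:4 pp2:2 pp3:1 pp4:1
Op 6: read(P2, v0) -> 49. No state change.
Op 7: read(P0, v2) -> 132. No state change.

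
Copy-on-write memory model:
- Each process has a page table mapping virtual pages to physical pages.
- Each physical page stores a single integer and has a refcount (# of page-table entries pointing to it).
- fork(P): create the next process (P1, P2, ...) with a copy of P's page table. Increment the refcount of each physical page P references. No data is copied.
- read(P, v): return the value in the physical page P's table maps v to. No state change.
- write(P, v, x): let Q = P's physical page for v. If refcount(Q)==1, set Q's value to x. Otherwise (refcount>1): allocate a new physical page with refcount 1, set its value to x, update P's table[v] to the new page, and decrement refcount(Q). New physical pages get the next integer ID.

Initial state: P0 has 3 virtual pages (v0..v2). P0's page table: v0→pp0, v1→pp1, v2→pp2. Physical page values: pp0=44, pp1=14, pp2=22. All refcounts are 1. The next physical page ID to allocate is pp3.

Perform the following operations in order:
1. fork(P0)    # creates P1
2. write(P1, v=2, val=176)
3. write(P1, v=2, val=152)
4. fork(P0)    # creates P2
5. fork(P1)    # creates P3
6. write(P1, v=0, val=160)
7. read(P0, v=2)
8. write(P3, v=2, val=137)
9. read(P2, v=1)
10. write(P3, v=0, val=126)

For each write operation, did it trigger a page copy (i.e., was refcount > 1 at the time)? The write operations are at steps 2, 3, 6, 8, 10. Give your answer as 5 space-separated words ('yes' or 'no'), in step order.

Op 1: fork(P0) -> P1. 3 ppages; refcounts: pp0:2 pp1:2 pp2:2
Op 2: write(P1, v2, 176). refcount(pp2)=2>1 -> COPY to pp3. 4 ppages; refcounts: pp0:2 pp1:2 pp2:1 pp3:1
Op 3: write(P1, v2, 152). refcount(pp3)=1 -> write in place. 4 ppages; refcounts: pp0:2 pp1:2 pp2:1 pp3:1
Op 4: fork(P0) -> P2. 4 ppages; refcounts: pp0:3 pp1:3 pp2:2 pp3:1
Op 5: fork(P1) -> P3. 4 ppages; refcounts: pp0:4 pp1:4 pp2:2 pp3:2
Op 6: write(P1, v0, 160). refcount(pp0)=4>1 -> COPY to pp4. 5 ppages; refcounts: pp0:3 pp1:4 pp2:2 pp3:2 pp4:1
Op 7: read(P0, v2) -> 22. No state change.
Op 8: write(P3, v2, 137). refcount(pp3)=2>1 -> COPY to pp5. 6 ppages; refcounts: pp0:3 pp1:4 pp2:2 pp3:1 pp4:1 pp5:1
Op 9: read(P2, v1) -> 14. No state change.
Op 10: write(P3, v0, 126). refcount(pp0)=3>1 -> COPY to pp6. 7 ppages; refcounts: pp0:2 pp1:4 pp2:2 pp3:1 pp4:1 pp5:1 pp6:1

yes no yes yes yes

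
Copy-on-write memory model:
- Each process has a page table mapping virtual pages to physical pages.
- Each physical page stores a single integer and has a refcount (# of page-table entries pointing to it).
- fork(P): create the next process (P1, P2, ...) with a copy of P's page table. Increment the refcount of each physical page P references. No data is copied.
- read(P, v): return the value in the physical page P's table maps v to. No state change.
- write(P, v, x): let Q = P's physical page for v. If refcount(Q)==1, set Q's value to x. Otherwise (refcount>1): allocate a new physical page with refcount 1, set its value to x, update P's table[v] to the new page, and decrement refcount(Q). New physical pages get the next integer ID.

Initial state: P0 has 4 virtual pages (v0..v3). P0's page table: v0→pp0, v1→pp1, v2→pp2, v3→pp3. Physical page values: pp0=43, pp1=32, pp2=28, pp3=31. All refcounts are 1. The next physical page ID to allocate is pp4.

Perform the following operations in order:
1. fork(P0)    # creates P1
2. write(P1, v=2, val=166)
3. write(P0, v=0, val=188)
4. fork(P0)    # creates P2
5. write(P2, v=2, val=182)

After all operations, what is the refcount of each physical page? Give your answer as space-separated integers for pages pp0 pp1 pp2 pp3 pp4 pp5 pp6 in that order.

Op 1: fork(P0) -> P1. 4 ppages; refcounts: pp0:2 pp1:2 pp2:2 pp3:2
Op 2: write(P1, v2, 166). refcount(pp2)=2>1 -> COPY to pp4. 5 ppages; refcounts: pp0:2 pp1:2 pp2:1 pp3:2 pp4:1
Op 3: write(P0, v0, 188). refcount(pp0)=2>1 -> COPY to pp5. 6 ppages; refcounts: pp0:1 pp1:2 pp2:1 pp3:2 pp4:1 pp5:1
Op 4: fork(P0) -> P2. 6 ppages; refcounts: pp0:1 pp1:3 pp2:2 pp3:3 pp4:1 pp5:2
Op 5: write(P2, v2, 182). refcount(pp2)=2>1 -> COPY to pp6. 7 ppages; refcounts: pp0:1 pp1:3 pp2:1 pp3:3 pp4:1 pp5:2 pp6:1

Answer: 1 3 1 3 1 2 1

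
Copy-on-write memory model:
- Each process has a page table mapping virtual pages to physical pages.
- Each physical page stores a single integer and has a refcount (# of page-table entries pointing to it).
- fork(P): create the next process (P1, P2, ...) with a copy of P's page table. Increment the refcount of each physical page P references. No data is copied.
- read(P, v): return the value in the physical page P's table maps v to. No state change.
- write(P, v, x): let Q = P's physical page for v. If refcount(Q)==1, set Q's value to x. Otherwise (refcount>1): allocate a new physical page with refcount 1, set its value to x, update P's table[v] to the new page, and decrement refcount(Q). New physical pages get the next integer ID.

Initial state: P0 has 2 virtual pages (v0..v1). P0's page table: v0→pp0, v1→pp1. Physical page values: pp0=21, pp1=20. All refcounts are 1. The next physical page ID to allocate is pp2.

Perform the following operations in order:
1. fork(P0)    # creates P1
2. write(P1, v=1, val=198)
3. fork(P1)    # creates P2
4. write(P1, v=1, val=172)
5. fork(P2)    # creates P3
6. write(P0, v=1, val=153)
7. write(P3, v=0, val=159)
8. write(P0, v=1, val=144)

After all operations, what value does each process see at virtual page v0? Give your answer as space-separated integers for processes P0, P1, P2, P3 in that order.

Op 1: fork(P0) -> P1. 2 ppages; refcounts: pp0:2 pp1:2
Op 2: write(P1, v1, 198). refcount(pp1)=2>1 -> COPY to pp2. 3 ppages; refcounts: pp0:2 pp1:1 pp2:1
Op 3: fork(P1) -> P2. 3 ppages; refcounts: pp0:3 pp1:1 pp2:2
Op 4: write(P1, v1, 172). refcount(pp2)=2>1 -> COPY to pp3. 4 ppages; refcounts: pp0:3 pp1:1 pp2:1 pp3:1
Op 5: fork(P2) -> P3. 4 ppages; refcounts: pp0:4 pp1:1 pp2:2 pp3:1
Op 6: write(P0, v1, 153). refcount(pp1)=1 -> write in place. 4 ppages; refcounts: pp0:4 pp1:1 pp2:2 pp3:1
Op 7: write(P3, v0, 159). refcount(pp0)=4>1 -> COPY to pp4. 5 ppages; refcounts: pp0:3 pp1:1 pp2:2 pp3:1 pp4:1
Op 8: write(P0, v1, 144). refcount(pp1)=1 -> write in place. 5 ppages; refcounts: pp0:3 pp1:1 pp2:2 pp3:1 pp4:1
P0: v0 -> pp0 = 21
P1: v0 -> pp0 = 21
P2: v0 -> pp0 = 21
P3: v0 -> pp4 = 159

Answer: 21 21 21 159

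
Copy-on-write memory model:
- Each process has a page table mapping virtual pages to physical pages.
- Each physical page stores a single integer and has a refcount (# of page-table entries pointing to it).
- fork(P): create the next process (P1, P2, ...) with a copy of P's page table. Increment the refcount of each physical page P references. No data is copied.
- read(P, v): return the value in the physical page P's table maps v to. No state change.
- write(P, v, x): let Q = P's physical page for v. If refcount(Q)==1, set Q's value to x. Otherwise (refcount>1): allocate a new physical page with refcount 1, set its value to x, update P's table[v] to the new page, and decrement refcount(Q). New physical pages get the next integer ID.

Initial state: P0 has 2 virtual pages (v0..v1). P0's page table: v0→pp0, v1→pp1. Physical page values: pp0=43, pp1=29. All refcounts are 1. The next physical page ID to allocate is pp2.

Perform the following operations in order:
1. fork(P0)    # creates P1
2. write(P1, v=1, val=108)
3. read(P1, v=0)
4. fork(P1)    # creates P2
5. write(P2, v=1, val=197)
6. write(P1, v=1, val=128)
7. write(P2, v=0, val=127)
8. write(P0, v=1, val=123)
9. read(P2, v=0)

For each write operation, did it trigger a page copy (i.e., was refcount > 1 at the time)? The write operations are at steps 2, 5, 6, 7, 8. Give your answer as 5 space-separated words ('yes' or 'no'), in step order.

Op 1: fork(P0) -> P1. 2 ppages; refcounts: pp0:2 pp1:2
Op 2: write(P1, v1, 108). refcount(pp1)=2>1 -> COPY to pp2. 3 ppages; refcounts: pp0:2 pp1:1 pp2:1
Op 3: read(P1, v0) -> 43. No state change.
Op 4: fork(P1) -> P2. 3 ppages; refcounts: pp0:3 pp1:1 pp2:2
Op 5: write(P2, v1, 197). refcount(pp2)=2>1 -> COPY to pp3. 4 ppages; refcounts: pp0:3 pp1:1 pp2:1 pp3:1
Op 6: write(P1, v1, 128). refcount(pp2)=1 -> write in place. 4 ppages; refcounts: pp0:3 pp1:1 pp2:1 pp3:1
Op 7: write(P2, v0, 127). refcount(pp0)=3>1 -> COPY to pp4. 5 ppages; refcounts: pp0:2 pp1:1 pp2:1 pp3:1 pp4:1
Op 8: write(P0, v1, 123). refcount(pp1)=1 -> write in place. 5 ppages; refcounts: pp0:2 pp1:1 pp2:1 pp3:1 pp4:1
Op 9: read(P2, v0) -> 127. No state change.

yes yes no yes no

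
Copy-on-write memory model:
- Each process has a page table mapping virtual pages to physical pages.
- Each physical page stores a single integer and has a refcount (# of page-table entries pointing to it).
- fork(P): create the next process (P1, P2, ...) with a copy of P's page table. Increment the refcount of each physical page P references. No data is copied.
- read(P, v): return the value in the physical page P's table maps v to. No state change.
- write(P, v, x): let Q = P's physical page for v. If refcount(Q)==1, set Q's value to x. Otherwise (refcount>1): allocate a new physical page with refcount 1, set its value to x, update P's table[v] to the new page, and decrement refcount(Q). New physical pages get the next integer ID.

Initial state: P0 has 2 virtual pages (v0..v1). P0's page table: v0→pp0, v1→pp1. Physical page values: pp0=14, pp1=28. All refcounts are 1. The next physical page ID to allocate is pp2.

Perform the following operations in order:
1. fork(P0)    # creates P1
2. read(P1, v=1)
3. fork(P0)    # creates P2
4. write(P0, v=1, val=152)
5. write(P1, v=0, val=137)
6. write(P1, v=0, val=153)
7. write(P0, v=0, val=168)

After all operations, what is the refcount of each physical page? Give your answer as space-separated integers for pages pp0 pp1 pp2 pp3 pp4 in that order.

Answer: 1 2 1 1 1

Derivation:
Op 1: fork(P0) -> P1. 2 ppages; refcounts: pp0:2 pp1:2
Op 2: read(P1, v1) -> 28. No state change.
Op 3: fork(P0) -> P2. 2 ppages; refcounts: pp0:3 pp1:3
Op 4: write(P0, v1, 152). refcount(pp1)=3>1 -> COPY to pp2. 3 ppages; refcounts: pp0:3 pp1:2 pp2:1
Op 5: write(P1, v0, 137). refcount(pp0)=3>1 -> COPY to pp3. 4 ppages; refcounts: pp0:2 pp1:2 pp2:1 pp3:1
Op 6: write(P1, v0, 153). refcount(pp3)=1 -> write in place. 4 ppages; refcounts: pp0:2 pp1:2 pp2:1 pp3:1
Op 7: write(P0, v0, 168). refcount(pp0)=2>1 -> COPY to pp4. 5 ppages; refcounts: pp0:1 pp1:2 pp2:1 pp3:1 pp4:1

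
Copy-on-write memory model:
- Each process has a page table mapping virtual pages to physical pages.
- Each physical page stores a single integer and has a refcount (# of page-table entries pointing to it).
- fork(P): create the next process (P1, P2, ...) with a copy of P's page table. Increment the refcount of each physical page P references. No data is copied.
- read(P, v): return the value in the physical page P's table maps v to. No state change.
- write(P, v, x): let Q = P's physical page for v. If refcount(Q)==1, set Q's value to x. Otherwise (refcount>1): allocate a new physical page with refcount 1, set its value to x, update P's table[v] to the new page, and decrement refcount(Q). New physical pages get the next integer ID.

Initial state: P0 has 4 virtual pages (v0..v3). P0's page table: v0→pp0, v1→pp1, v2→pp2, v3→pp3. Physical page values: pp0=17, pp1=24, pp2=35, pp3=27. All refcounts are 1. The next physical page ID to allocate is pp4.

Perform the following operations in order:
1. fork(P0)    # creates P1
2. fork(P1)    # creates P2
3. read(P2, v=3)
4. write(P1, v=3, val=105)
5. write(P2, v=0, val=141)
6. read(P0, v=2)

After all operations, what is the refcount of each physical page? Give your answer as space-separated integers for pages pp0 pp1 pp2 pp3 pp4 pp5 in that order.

Answer: 2 3 3 2 1 1

Derivation:
Op 1: fork(P0) -> P1. 4 ppages; refcounts: pp0:2 pp1:2 pp2:2 pp3:2
Op 2: fork(P1) -> P2. 4 ppages; refcounts: pp0:3 pp1:3 pp2:3 pp3:3
Op 3: read(P2, v3) -> 27. No state change.
Op 4: write(P1, v3, 105). refcount(pp3)=3>1 -> COPY to pp4. 5 ppages; refcounts: pp0:3 pp1:3 pp2:3 pp3:2 pp4:1
Op 5: write(P2, v0, 141). refcount(pp0)=3>1 -> COPY to pp5. 6 ppages; refcounts: pp0:2 pp1:3 pp2:3 pp3:2 pp4:1 pp5:1
Op 6: read(P0, v2) -> 35. No state change.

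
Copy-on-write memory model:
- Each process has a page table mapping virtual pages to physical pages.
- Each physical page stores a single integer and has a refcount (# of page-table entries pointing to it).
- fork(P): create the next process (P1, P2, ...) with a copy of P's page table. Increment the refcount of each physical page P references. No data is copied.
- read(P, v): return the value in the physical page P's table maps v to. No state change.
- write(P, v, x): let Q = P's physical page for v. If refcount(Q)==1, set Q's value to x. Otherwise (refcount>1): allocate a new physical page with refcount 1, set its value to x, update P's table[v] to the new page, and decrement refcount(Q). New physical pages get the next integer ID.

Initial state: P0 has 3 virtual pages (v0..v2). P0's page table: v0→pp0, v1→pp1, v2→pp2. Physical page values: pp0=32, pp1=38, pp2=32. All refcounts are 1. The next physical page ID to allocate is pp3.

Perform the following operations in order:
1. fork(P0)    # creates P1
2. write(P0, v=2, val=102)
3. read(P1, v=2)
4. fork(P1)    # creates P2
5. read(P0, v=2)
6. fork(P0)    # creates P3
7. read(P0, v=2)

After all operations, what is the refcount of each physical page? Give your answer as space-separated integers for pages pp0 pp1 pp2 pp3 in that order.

Answer: 4 4 2 2

Derivation:
Op 1: fork(P0) -> P1. 3 ppages; refcounts: pp0:2 pp1:2 pp2:2
Op 2: write(P0, v2, 102). refcount(pp2)=2>1 -> COPY to pp3. 4 ppages; refcounts: pp0:2 pp1:2 pp2:1 pp3:1
Op 3: read(P1, v2) -> 32. No state change.
Op 4: fork(P1) -> P2. 4 ppages; refcounts: pp0:3 pp1:3 pp2:2 pp3:1
Op 5: read(P0, v2) -> 102. No state change.
Op 6: fork(P0) -> P3. 4 ppages; refcounts: pp0:4 pp1:4 pp2:2 pp3:2
Op 7: read(P0, v2) -> 102. No state change.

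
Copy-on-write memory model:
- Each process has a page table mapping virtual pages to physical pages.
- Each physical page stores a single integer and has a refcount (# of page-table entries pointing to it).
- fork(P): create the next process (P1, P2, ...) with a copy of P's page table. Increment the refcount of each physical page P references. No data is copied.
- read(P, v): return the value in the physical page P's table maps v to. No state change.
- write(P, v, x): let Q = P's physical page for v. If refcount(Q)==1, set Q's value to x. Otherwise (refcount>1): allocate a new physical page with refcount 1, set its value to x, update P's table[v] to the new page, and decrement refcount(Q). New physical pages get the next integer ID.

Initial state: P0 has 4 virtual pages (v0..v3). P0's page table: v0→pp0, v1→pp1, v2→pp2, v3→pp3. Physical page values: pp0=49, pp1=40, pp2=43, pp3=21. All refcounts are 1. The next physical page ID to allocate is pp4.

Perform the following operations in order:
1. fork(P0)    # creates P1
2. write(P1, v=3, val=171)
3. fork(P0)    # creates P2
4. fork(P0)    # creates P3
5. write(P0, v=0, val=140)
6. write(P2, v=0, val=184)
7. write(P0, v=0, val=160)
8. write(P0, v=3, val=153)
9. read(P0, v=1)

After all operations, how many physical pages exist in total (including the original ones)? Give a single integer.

Op 1: fork(P0) -> P1. 4 ppages; refcounts: pp0:2 pp1:2 pp2:2 pp3:2
Op 2: write(P1, v3, 171). refcount(pp3)=2>1 -> COPY to pp4. 5 ppages; refcounts: pp0:2 pp1:2 pp2:2 pp3:1 pp4:1
Op 3: fork(P0) -> P2. 5 ppages; refcounts: pp0:3 pp1:3 pp2:3 pp3:2 pp4:1
Op 4: fork(P0) -> P3. 5 ppages; refcounts: pp0:4 pp1:4 pp2:4 pp3:3 pp4:1
Op 5: write(P0, v0, 140). refcount(pp0)=4>1 -> COPY to pp5. 6 ppages; refcounts: pp0:3 pp1:4 pp2:4 pp3:3 pp4:1 pp5:1
Op 6: write(P2, v0, 184). refcount(pp0)=3>1 -> COPY to pp6. 7 ppages; refcounts: pp0:2 pp1:4 pp2:4 pp3:3 pp4:1 pp5:1 pp6:1
Op 7: write(P0, v0, 160). refcount(pp5)=1 -> write in place. 7 ppages; refcounts: pp0:2 pp1:4 pp2:4 pp3:3 pp4:1 pp5:1 pp6:1
Op 8: write(P0, v3, 153). refcount(pp3)=3>1 -> COPY to pp7. 8 ppages; refcounts: pp0:2 pp1:4 pp2:4 pp3:2 pp4:1 pp5:1 pp6:1 pp7:1
Op 9: read(P0, v1) -> 40. No state change.

Answer: 8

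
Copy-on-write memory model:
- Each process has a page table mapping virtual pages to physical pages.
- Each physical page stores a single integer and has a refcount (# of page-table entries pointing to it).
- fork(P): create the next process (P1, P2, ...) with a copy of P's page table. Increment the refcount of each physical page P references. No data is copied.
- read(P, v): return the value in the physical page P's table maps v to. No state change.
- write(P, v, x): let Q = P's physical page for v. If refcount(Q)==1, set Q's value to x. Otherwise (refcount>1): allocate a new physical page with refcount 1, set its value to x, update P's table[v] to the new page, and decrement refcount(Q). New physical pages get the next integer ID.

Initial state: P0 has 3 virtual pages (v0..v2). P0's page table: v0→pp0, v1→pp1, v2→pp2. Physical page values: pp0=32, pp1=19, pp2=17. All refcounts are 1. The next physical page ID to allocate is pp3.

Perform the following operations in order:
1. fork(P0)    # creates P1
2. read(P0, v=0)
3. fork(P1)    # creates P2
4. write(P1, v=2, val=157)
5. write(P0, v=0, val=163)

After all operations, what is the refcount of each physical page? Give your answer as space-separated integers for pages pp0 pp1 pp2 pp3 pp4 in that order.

Answer: 2 3 2 1 1

Derivation:
Op 1: fork(P0) -> P1. 3 ppages; refcounts: pp0:2 pp1:2 pp2:2
Op 2: read(P0, v0) -> 32. No state change.
Op 3: fork(P1) -> P2. 3 ppages; refcounts: pp0:3 pp1:3 pp2:3
Op 4: write(P1, v2, 157). refcount(pp2)=3>1 -> COPY to pp3. 4 ppages; refcounts: pp0:3 pp1:3 pp2:2 pp3:1
Op 5: write(P0, v0, 163). refcount(pp0)=3>1 -> COPY to pp4. 5 ppages; refcounts: pp0:2 pp1:3 pp2:2 pp3:1 pp4:1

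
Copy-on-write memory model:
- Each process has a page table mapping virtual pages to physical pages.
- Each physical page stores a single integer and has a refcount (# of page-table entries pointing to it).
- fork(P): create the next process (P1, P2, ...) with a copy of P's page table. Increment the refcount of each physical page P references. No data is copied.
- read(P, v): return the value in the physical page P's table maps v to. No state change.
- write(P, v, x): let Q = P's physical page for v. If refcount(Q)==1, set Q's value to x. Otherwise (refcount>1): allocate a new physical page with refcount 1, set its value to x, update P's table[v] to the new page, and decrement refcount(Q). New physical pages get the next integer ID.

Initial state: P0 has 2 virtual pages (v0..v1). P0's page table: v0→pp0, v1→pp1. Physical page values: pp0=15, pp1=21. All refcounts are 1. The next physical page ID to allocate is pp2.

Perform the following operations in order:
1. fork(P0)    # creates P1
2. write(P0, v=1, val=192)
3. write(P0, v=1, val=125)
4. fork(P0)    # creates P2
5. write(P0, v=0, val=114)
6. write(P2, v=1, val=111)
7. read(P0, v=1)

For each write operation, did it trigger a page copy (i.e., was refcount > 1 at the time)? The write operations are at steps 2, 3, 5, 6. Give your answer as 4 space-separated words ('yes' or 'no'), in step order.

Op 1: fork(P0) -> P1. 2 ppages; refcounts: pp0:2 pp1:2
Op 2: write(P0, v1, 192). refcount(pp1)=2>1 -> COPY to pp2. 3 ppages; refcounts: pp0:2 pp1:1 pp2:1
Op 3: write(P0, v1, 125). refcount(pp2)=1 -> write in place. 3 ppages; refcounts: pp0:2 pp1:1 pp2:1
Op 4: fork(P0) -> P2. 3 ppages; refcounts: pp0:3 pp1:1 pp2:2
Op 5: write(P0, v0, 114). refcount(pp0)=3>1 -> COPY to pp3. 4 ppages; refcounts: pp0:2 pp1:1 pp2:2 pp3:1
Op 6: write(P2, v1, 111). refcount(pp2)=2>1 -> COPY to pp4. 5 ppages; refcounts: pp0:2 pp1:1 pp2:1 pp3:1 pp4:1
Op 7: read(P0, v1) -> 125. No state change.

yes no yes yes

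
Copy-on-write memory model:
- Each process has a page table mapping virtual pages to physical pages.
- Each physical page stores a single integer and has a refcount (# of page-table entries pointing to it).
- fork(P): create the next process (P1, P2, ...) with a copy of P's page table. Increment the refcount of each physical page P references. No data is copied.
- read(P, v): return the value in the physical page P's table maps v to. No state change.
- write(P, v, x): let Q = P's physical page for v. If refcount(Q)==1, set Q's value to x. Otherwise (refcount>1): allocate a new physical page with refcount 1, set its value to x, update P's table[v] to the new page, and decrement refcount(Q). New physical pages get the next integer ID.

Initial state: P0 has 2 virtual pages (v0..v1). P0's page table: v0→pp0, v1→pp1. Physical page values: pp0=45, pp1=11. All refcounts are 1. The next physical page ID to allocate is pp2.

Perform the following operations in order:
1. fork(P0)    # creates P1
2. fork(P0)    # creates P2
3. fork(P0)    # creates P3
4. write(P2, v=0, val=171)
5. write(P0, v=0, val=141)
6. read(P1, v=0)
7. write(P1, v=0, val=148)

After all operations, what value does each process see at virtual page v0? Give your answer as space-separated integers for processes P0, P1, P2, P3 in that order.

Answer: 141 148 171 45

Derivation:
Op 1: fork(P0) -> P1. 2 ppages; refcounts: pp0:2 pp1:2
Op 2: fork(P0) -> P2. 2 ppages; refcounts: pp0:3 pp1:3
Op 3: fork(P0) -> P3. 2 ppages; refcounts: pp0:4 pp1:4
Op 4: write(P2, v0, 171). refcount(pp0)=4>1 -> COPY to pp2. 3 ppages; refcounts: pp0:3 pp1:4 pp2:1
Op 5: write(P0, v0, 141). refcount(pp0)=3>1 -> COPY to pp3. 4 ppages; refcounts: pp0:2 pp1:4 pp2:1 pp3:1
Op 6: read(P1, v0) -> 45. No state change.
Op 7: write(P1, v0, 148). refcount(pp0)=2>1 -> COPY to pp4. 5 ppages; refcounts: pp0:1 pp1:4 pp2:1 pp3:1 pp4:1
P0: v0 -> pp3 = 141
P1: v0 -> pp4 = 148
P2: v0 -> pp2 = 171
P3: v0 -> pp0 = 45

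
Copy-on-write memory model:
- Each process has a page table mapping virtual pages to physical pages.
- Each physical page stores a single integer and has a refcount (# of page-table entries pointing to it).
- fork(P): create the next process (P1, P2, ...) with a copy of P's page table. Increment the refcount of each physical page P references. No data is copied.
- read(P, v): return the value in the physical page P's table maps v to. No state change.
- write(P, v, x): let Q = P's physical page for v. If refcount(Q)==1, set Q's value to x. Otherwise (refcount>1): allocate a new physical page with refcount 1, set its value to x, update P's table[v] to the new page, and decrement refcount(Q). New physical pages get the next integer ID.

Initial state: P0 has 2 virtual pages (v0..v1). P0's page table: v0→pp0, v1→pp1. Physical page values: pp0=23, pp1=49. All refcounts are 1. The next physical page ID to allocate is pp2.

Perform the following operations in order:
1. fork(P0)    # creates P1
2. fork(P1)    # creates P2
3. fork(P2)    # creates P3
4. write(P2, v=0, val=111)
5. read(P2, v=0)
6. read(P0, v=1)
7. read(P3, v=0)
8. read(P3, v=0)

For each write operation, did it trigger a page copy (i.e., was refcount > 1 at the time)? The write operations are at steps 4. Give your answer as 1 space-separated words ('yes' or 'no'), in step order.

Op 1: fork(P0) -> P1. 2 ppages; refcounts: pp0:2 pp1:2
Op 2: fork(P1) -> P2. 2 ppages; refcounts: pp0:3 pp1:3
Op 3: fork(P2) -> P3. 2 ppages; refcounts: pp0:4 pp1:4
Op 4: write(P2, v0, 111). refcount(pp0)=4>1 -> COPY to pp2. 3 ppages; refcounts: pp0:3 pp1:4 pp2:1
Op 5: read(P2, v0) -> 111. No state change.
Op 6: read(P0, v1) -> 49. No state change.
Op 7: read(P3, v0) -> 23. No state change.
Op 8: read(P3, v0) -> 23. No state change.

yes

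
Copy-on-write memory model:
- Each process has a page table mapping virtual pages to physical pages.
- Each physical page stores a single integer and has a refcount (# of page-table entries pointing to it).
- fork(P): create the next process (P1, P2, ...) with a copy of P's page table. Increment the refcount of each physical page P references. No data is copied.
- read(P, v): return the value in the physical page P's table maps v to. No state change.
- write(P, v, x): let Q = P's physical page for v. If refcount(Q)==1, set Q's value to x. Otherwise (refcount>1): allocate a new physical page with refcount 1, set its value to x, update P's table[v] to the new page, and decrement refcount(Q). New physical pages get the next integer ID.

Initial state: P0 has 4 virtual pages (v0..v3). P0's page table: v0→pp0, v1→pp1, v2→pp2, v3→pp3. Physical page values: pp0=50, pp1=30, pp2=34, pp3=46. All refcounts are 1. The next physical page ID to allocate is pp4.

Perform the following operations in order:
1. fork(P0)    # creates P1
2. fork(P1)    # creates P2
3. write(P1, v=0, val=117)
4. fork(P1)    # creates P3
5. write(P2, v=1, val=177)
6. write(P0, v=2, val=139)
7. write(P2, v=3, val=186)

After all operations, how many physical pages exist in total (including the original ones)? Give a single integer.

Answer: 8

Derivation:
Op 1: fork(P0) -> P1. 4 ppages; refcounts: pp0:2 pp1:2 pp2:2 pp3:2
Op 2: fork(P1) -> P2. 4 ppages; refcounts: pp0:3 pp1:3 pp2:3 pp3:3
Op 3: write(P1, v0, 117). refcount(pp0)=3>1 -> COPY to pp4. 5 ppages; refcounts: pp0:2 pp1:3 pp2:3 pp3:3 pp4:1
Op 4: fork(P1) -> P3. 5 ppages; refcounts: pp0:2 pp1:4 pp2:4 pp3:4 pp4:2
Op 5: write(P2, v1, 177). refcount(pp1)=4>1 -> COPY to pp5. 6 ppages; refcounts: pp0:2 pp1:3 pp2:4 pp3:4 pp4:2 pp5:1
Op 6: write(P0, v2, 139). refcount(pp2)=4>1 -> COPY to pp6. 7 ppages; refcounts: pp0:2 pp1:3 pp2:3 pp3:4 pp4:2 pp5:1 pp6:1
Op 7: write(P2, v3, 186). refcount(pp3)=4>1 -> COPY to pp7. 8 ppages; refcounts: pp0:2 pp1:3 pp2:3 pp3:3 pp4:2 pp5:1 pp6:1 pp7:1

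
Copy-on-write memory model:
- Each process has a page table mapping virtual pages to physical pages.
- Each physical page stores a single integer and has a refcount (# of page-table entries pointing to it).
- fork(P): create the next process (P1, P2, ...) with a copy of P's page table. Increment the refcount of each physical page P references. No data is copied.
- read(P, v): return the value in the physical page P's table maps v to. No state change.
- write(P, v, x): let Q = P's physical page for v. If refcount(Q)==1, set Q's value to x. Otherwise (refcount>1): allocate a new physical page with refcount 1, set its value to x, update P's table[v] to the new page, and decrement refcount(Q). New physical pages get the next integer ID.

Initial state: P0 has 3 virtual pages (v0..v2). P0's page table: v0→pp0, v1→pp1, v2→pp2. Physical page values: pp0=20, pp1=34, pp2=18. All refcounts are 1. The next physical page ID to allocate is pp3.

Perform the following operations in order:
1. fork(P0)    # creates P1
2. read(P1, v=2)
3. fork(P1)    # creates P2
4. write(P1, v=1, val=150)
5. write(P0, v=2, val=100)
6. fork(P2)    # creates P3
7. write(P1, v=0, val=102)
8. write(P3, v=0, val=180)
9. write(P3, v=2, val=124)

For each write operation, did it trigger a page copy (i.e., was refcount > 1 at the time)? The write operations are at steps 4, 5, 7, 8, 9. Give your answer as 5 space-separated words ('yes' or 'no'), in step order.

Op 1: fork(P0) -> P1. 3 ppages; refcounts: pp0:2 pp1:2 pp2:2
Op 2: read(P1, v2) -> 18. No state change.
Op 3: fork(P1) -> P2. 3 ppages; refcounts: pp0:3 pp1:3 pp2:3
Op 4: write(P1, v1, 150). refcount(pp1)=3>1 -> COPY to pp3. 4 ppages; refcounts: pp0:3 pp1:2 pp2:3 pp3:1
Op 5: write(P0, v2, 100). refcount(pp2)=3>1 -> COPY to pp4. 5 ppages; refcounts: pp0:3 pp1:2 pp2:2 pp3:1 pp4:1
Op 6: fork(P2) -> P3. 5 ppages; refcounts: pp0:4 pp1:3 pp2:3 pp3:1 pp4:1
Op 7: write(P1, v0, 102). refcount(pp0)=4>1 -> COPY to pp5. 6 ppages; refcounts: pp0:3 pp1:3 pp2:3 pp3:1 pp4:1 pp5:1
Op 8: write(P3, v0, 180). refcount(pp0)=3>1 -> COPY to pp6. 7 ppages; refcounts: pp0:2 pp1:3 pp2:3 pp3:1 pp4:1 pp5:1 pp6:1
Op 9: write(P3, v2, 124). refcount(pp2)=3>1 -> COPY to pp7. 8 ppages; refcounts: pp0:2 pp1:3 pp2:2 pp3:1 pp4:1 pp5:1 pp6:1 pp7:1

yes yes yes yes yes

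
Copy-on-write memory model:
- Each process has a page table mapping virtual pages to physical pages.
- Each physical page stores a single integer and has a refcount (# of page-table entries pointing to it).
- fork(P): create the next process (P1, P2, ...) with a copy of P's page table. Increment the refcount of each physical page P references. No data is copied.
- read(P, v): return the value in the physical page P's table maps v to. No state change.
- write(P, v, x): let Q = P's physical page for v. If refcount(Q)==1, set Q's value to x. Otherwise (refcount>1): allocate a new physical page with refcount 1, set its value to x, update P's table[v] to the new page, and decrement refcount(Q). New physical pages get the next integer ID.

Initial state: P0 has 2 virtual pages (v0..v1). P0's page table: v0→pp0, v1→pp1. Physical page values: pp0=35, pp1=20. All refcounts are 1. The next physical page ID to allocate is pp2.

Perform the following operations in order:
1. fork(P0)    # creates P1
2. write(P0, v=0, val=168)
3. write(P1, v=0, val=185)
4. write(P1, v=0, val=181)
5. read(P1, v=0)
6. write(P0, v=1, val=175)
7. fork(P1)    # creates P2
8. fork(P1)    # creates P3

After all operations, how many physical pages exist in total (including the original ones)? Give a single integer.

Op 1: fork(P0) -> P1. 2 ppages; refcounts: pp0:2 pp1:2
Op 2: write(P0, v0, 168). refcount(pp0)=2>1 -> COPY to pp2. 3 ppages; refcounts: pp0:1 pp1:2 pp2:1
Op 3: write(P1, v0, 185). refcount(pp0)=1 -> write in place. 3 ppages; refcounts: pp0:1 pp1:2 pp2:1
Op 4: write(P1, v0, 181). refcount(pp0)=1 -> write in place. 3 ppages; refcounts: pp0:1 pp1:2 pp2:1
Op 5: read(P1, v0) -> 181. No state change.
Op 6: write(P0, v1, 175). refcount(pp1)=2>1 -> COPY to pp3. 4 ppages; refcounts: pp0:1 pp1:1 pp2:1 pp3:1
Op 7: fork(P1) -> P2. 4 ppages; refcounts: pp0:2 pp1:2 pp2:1 pp3:1
Op 8: fork(P1) -> P3. 4 ppages; refcounts: pp0:3 pp1:3 pp2:1 pp3:1

Answer: 4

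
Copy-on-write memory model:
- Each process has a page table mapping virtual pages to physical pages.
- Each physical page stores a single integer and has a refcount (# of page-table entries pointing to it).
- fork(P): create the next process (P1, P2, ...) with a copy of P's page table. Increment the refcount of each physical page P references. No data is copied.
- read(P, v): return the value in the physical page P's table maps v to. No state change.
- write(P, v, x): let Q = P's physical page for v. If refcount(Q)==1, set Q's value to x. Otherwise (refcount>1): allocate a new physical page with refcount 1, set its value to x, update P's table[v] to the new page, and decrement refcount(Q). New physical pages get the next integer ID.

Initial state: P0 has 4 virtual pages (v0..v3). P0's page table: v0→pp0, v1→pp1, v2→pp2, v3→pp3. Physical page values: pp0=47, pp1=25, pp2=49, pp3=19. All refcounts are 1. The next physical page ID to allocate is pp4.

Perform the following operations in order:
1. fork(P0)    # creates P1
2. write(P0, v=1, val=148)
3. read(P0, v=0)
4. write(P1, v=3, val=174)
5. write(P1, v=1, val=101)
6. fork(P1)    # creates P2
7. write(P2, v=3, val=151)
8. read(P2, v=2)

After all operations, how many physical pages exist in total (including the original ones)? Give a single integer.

Op 1: fork(P0) -> P1. 4 ppages; refcounts: pp0:2 pp1:2 pp2:2 pp3:2
Op 2: write(P0, v1, 148). refcount(pp1)=2>1 -> COPY to pp4. 5 ppages; refcounts: pp0:2 pp1:1 pp2:2 pp3:2 pp4:1
Op 3: read(P0, v0) -> 47. No state change.
Op 4: write(P1, v3, 174). refcount(pp3)=2>1 -> COPY to pp5. 6 ppages; refcounts: pp0:2 pp1:1 pp2:2 pp3:1 pp4:1 pp5:1
Op 5: write(P1, v1, 101). refcount(pp1)=1 -> write in place. 6 ppages; refcounts: pp0:2 pp1:1 pp2:2 pp3:1 pp4:1 pp5:1
Op 6: fork(P1) -> P2. 6 ppages; refcounts: pp0:3 pp1:2 pp2:3 pp3:1 pp4:1 pp5:2
Op 7: write(P2, v3, 151). refcount(pp5)=2>1 -> COPY to pp6. 7 ppages; refcounts: pp0:3 pp1:2 pp2:3 pp3:1 pp4:1 pp5:1 pp6:1
Op 8: read(P2, v2) -> 49. No state change.

Answer: 7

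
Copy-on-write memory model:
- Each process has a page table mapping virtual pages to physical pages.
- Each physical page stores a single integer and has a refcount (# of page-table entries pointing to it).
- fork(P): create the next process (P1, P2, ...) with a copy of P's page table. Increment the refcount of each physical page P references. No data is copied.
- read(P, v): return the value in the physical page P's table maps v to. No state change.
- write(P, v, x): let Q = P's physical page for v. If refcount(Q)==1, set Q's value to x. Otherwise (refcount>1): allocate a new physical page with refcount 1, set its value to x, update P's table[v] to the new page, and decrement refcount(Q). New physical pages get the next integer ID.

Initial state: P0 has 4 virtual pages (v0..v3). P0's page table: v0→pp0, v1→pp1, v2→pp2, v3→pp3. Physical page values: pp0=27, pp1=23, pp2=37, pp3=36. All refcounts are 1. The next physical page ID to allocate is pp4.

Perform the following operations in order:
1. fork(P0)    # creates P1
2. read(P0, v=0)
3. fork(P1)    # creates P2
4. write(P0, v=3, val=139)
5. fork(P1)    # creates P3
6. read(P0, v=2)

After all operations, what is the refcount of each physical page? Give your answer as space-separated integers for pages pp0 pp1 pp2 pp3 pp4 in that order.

Answer: 4 4 4 3 1

Derivation:
Op 1: fork(P0) -> P1. 4 ppages; refcounts: pp0:2 pp1:2 pp2:2 pp3:2
Op 2: read(P0, v0) -> 27. No state change.
Op 3: fork(P1) -> P2. 4 ppages; refcounts: pp0:3 pp1:3 pp2:3 pp3:3
Op 4: write(P0, v3, 139). refcount(pp3)=3>1 -> COPY to pp4. 5 ppages; refcounts: pp0:3 pp1:3 pp2:3 pp3:2 pp4:1
Op 5: fork(P1) -> P3. 5 ppages; refcounts: pp0:4 pp1:4 pp2:4 pp3:3 pp4:1
Op 6: read(P0, v2) -> 37. No state change.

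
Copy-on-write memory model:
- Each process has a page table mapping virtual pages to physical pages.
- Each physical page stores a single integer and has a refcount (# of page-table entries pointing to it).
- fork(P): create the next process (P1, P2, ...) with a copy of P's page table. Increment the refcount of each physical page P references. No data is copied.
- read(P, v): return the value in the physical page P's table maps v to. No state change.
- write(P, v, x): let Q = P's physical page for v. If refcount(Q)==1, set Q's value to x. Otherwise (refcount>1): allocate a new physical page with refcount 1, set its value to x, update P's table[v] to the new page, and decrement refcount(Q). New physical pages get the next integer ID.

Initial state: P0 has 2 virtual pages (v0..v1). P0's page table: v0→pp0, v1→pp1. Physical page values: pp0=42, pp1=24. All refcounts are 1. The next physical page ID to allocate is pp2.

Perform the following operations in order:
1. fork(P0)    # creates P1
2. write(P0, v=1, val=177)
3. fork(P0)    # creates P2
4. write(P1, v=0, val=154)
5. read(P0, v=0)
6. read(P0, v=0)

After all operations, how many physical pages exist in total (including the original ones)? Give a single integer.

Answer: 4

Derivation:
Op 1: fork(P0) -> P1. 2 ppages; refcounts: pp0:2 pp1:2
Op 2: write(P0, v1, 177). refcount(pp1)=2>1 -> COPY to pp2. 3 ppages; refcounts: pp0:2 pp1:1 pp2:1
Op 3: fork(P0) -> P2. 3 ppages; refcounts: pp0:3 pp1:1 pp2:2
Op 4: write(P1, v0, 154). refcount(pp0)=3>1 -> COPY to pp3. 4 ppages; refcounts: pp0:2 pp1:1 pp2:2 pp3:1
Op 5: read(P0, v0) -> 42. No state change.
Op 6: read(P0, v0) -> 42. No state change.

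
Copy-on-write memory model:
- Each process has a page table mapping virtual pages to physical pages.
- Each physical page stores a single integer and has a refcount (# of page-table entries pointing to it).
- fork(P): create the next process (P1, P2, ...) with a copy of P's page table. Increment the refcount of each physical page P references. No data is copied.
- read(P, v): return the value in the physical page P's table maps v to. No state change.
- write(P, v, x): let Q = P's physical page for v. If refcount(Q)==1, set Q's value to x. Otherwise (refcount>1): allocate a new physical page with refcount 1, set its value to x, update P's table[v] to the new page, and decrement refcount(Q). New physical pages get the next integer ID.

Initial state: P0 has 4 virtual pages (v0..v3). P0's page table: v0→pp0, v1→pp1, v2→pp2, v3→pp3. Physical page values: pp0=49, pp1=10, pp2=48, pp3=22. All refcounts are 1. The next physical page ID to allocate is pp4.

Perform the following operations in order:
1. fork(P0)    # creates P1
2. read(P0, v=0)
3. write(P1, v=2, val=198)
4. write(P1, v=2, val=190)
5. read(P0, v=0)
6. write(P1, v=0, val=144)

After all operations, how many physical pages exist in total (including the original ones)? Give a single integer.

Answer: 6

Derivation:
Op 1: fork(P0) -> P1. 4 ppages; refcounts: pp0:2 pp1:2 pp2:2 pp3:2
Op 2: read(P0, v0) -> 49. No state change.
Op 3: write(P1, v2, 198). refcount(pp2)=2>1 -> COPY to pp4. 5 ppages; refcounts: pp0:2 pp1:2 pp2:1 pp3:2 pp4:1
Op 4: write(P1, v2, 190). refcount(pp4)=1 -> write in place. 5 ppages; refcounts: pp0:2 pp1:2 pp2:1 pp3:2 pp4:1
Op 5: read(P0, v0) -> 49. No state change.
Op 6: write(P1, v0, 144). refcount(pp0)=2>1 -> COPY to pp5. 6 ppages; refcounts: pp0:1 pp1:2 pp2:1 pp3:2 pp4:1 pp5:1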